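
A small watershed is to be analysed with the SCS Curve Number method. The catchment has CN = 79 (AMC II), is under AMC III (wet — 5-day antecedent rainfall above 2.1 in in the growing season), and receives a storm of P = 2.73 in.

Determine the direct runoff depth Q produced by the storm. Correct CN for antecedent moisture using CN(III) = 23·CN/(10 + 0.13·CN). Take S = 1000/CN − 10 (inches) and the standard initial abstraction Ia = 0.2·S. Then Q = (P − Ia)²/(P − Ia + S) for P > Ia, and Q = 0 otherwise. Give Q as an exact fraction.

Q = 9816820461/5745535700 in ≈ 1.709 in

CN(III) from CN(II)=79: (23·79)/(10 + 0.13·79) = 181700/2027 ≈ 89.640
S = 1000/(181700/2027) − 10 = 2100/1817 in ≈ 1.156 in
Ia = 0.2·(2100/1817) = 420/1817 in ≈ 0.231 in
Excess rainfall: 2.730 − 0.231 = 2.499 in; P > Ia so Q > 0
Runoff Q = (P−Ia)²/(P−Ia+S) = (2.499)²/(2.499+1.156) = 9816820461/5745535700 ≈ 1.709 in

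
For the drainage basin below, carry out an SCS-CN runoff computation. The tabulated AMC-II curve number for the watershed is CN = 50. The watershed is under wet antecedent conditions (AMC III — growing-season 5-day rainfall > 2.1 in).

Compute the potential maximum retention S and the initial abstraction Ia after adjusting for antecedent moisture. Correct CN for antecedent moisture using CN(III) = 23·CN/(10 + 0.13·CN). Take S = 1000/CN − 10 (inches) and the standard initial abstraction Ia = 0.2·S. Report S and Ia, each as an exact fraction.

S = 100/23 in ≈ 4.348 in; Ia = 20/23 in ≈ 0.870 in

Adjust CN=50 to AMC III: 23·50/(10 + 0.13·50) → 1150 ÷ (33/2) = 2300/33 ≈ 69.697
Retention S: 1000/CN − 10 with CN=69.697 → S = 100/23 ≈ 4.348 in
Ia = 0.2·(100/23) = 20/23 in ≈ 0.870 in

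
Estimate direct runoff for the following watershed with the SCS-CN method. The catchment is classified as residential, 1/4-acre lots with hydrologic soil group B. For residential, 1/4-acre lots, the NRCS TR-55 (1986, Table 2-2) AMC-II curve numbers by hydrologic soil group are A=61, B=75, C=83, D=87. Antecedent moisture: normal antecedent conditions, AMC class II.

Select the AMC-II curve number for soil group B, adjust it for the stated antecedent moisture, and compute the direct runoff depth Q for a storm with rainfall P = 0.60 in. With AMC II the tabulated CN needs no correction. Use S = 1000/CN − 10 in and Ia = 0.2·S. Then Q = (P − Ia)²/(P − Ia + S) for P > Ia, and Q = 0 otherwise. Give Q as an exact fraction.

Q = 0 in ≈ 0.000 in

NRCS table: residential, 1/4-acre lots, soil group B → CN(II) = 75
AMC II — tabulated CN = 75 applies directly.
Max retention: S = 1000/75 − 10 = 10/3 in (≈ 3.333 in)
Initial abstraction Ia = S/5 = (10/3)/5 = 2/3 ≈ 0.667 in
P = 0.600 ≤ Ia = 0.667 in: entire storm abstracted, Q = 0.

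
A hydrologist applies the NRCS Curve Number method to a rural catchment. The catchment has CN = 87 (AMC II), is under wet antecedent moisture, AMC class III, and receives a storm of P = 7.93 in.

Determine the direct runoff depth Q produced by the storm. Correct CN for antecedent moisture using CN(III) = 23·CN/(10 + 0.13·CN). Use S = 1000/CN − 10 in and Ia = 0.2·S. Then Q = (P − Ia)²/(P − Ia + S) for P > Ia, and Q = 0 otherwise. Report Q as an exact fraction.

Q = 187390368373/26025206100 in ≈ 7.200 in

Adjust CN=87 to AMC III: 23·87/(10 + 0.13·87) → 2001 ÷ (2131/100) = 200100/2131 ≈ 93.900
Max retention: S = 1000/(200100/2131) − 10 = 1300/2001 in (≈ 0.650 in)
Ia = 0.2S: 0.2·0.650 = 0.130 in (exactly 260/2001)
Excess rainfall: 7.930 − 0.130 = 7.800 in; P > Ia so Q > 0
Q = (1560793/200100)²/((1560793/200100) + 1300/2001) = (2436074788849/40040010000)/(1690793/200100) = 187390368373/26025206100 in ≈ 7.200 in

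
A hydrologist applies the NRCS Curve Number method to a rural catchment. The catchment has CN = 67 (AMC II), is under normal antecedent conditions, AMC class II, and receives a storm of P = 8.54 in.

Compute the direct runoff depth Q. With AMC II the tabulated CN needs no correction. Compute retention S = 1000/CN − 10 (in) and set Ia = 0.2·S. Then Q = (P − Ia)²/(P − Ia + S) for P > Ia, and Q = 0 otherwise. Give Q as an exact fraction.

Q = 640545481/140060150 in ≈ 4.573 in

CN(II) = 67; AMC II needs no correction.
S = 1000/67 − 10 = 330/67 in ≈ 4.925 in
Initial abstraction Ia = S/5 = (330/67)/5 = 66/67 ≈ 0.985 in
Excess rainfall: 8.540 − 0.985 = 7.555 in; P > Ia so Q > 0
Q: (25309/3350)² ÷ (41809/3350) = 640545481/140060150 in (≈ 4.573 in)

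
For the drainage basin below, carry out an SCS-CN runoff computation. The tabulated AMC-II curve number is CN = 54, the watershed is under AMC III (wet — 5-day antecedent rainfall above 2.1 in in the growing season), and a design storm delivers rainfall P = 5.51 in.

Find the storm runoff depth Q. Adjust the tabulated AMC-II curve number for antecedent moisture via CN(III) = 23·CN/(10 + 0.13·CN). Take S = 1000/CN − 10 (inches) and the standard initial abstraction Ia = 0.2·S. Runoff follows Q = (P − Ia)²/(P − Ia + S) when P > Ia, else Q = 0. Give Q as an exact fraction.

Adjust CN=54 to AMC III: 23·54/(10 + 0.13·54) → 1242 ÷ (851/50) = 2700/37 ≈ 72.973
Retention S: 1000/CN − 10 with CN=72.973 → S = 100/27 ≈ 3.704 in
Initial abstraction Ia = S/5 = (100/27)/5 = 20/27 ≈ 0.741 in
Since P=5.510 > Ia=0.741: effective rainfall P−Ia = 12877/2700 in
Runoff Q = (P−Ia)²/(P−Ia+S) = (4.769)²/(4.769+3.704) = 165817129/61767900 ≈ 2.685 in

Q = 165817129/61767900 in ≈ 2.685 in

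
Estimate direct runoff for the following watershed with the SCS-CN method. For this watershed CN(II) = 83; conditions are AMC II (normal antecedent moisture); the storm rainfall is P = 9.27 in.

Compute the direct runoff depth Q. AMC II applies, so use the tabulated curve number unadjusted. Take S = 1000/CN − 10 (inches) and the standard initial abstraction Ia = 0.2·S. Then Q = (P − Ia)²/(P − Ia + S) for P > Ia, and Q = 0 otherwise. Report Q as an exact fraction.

CN(II) = 83; AMC II needs no correction.
S = 1000/83 − 10 = 170/83 in ≈ 2.048 in
Initial abstraction Ia = S/5 = (170/83)/5 = 34/83 ≈ 0.410 in
Since P=9.270 > Ia=0.410: effective rainfall P−Ia = 73541/8300 in
Runoff Q = (P−Ia)²/(P−Ia+S) = (8.860)²/(8.860+2.048) = 5408278681/751490300 ≈ 7.197 in

Q = 5408278681/751490300 in ≈ 7.197 in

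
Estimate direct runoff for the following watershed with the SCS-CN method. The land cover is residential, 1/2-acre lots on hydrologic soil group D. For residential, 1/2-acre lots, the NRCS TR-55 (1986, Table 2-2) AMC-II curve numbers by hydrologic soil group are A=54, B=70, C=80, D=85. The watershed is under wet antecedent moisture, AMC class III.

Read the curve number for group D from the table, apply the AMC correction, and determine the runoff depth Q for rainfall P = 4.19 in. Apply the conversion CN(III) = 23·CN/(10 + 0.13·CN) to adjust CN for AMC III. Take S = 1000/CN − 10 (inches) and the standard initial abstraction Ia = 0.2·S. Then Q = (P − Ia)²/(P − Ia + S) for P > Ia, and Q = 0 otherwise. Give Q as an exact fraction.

NRCS table: residential, 1/2-acre lots, soil group D → CN(II) = 85
Adjust CN=85 to AMC III: 23·85/(10 + 0.13·85) → 1955 ÷ (421/20) = 39100/421 ≈ 92.874
Max retention: S = 1000/(39100/421) − 10 = 300/391 in (≈ 0.767 in)
Ia = 0.2·(300/391) = 60/391 in ≈ 0.153 in
P − Ia = 4.190 − 0.153 = 157829/39100 ≈ 4.037 in (> 0, runoff occurs)
Runoff Q = (P−Ia)²/(P−Ia+S) = (4.037)²/(4.037+0.767) = 24909993241/7344113900 ≈ 3.392 in

Q = 24909993241/7344113900 in ≈ 3.392 in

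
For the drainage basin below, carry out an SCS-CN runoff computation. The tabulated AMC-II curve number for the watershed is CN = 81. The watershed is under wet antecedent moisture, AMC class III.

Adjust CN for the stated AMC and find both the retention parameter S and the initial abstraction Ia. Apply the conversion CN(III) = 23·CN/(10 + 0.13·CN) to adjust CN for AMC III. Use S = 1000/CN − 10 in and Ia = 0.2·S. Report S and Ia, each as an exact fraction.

CN(III) from CN(II)=81: (23·81)/(10 + 0.13·81) = 186300/2053 ≈ 90.745
Max retention: S = 1000/(186300/2053) − 10 = 1900/1863 in (≈ 1.020 in)
Ia = 0.2S: 0.2·1.020 = 0.204 in (exactly 380/1863)

S = 1900/1863 in ≈ 1.020 in; Ia = 380/1863 in ≈ 0.204 in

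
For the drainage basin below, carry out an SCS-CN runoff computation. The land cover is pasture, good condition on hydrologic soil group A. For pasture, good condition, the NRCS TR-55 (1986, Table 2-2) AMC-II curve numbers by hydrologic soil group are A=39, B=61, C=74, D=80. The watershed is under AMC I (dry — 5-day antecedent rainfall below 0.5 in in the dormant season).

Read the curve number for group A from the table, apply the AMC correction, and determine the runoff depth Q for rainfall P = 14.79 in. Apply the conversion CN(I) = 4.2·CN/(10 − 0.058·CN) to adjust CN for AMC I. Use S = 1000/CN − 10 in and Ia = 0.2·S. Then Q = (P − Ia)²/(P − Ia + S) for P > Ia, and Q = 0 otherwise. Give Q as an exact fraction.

NRCS table: pasture, good condition, soil group A → CN(II) = 39
Dry (AMC I): CN(I) = 4.2·39/(10 − 0.058·39) = (819/5)/(3869/500) = 81900/3869 ≈ 21.168
Max retention: S = 1000/(81900/3869) − 10 = 30500/819 in (≈ 37.241 in)
Ia = 0.2·(30500/819) = 6100/819 in ≈ 7.448 in
Excess rainfall: 14.790 − 7.448 = 7.342 in; P > Ia so Q > 0
Runoff Q = (P−Ia)²/(P−Ia+S) = (7.342)²/(7.342+37.241) = 361562892601/299041551900 ≈ 1.209 in

Q = 361562892601/299041551900 in ≈ 1.209 in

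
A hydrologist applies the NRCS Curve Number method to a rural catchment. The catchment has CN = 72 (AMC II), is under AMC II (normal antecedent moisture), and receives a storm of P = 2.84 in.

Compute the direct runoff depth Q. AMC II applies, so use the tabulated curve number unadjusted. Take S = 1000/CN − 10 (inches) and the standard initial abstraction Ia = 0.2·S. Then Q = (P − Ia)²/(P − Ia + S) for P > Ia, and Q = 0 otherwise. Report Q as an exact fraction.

Q = 215296/301275 in ≈ 0.715 in

CN(II) = 72; AMC II needs no correction.
S = 1000/72 − 10 = 35/9 in ≈ 3.889 in
Initial abstraction Ia = S/5 = (35/9)/5 = 7/9 ≈ 0.778 in
Excess rainfall: 2.840 − 0.778 = 2.062 in; P > Ia so Q > 0
Q = (464/225)²/((464/225) + 35/9) = (215296/50625)/(1339/225) = 215296/301275 in ≈ 0.715 in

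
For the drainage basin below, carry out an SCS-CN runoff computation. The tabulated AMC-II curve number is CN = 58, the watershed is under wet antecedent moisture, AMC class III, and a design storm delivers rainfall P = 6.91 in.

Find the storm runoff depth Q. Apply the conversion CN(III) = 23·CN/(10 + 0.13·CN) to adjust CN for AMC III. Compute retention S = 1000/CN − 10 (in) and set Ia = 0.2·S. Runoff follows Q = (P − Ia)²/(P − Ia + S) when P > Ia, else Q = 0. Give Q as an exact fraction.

Wet (AMC III): CN(III) = 23·58/(10 + 0.13·58) = 1334/(877/50) = 66700/877 ≈ 76.055
S = 1000/(66700/877) − 10 = 2100/667 in ≈ 3.148 in
Initial abstraction Ia = S/5 = (2100/667)/5 = 420/667 ≈ 0.630 in
P − Ia = 6.910 − 0.630 = 418897/66700 ≈ 6.280 in (> 0, runoff occurs)
Q = (418897/66700)²/((418897/66700) + 2100/667) = (175474696609/4448890000)/(628897/66700) = 175474696609/41947429900 in ≈ 4.183 in

Q = 175474696609/41947429900 in ≈ 4.183 in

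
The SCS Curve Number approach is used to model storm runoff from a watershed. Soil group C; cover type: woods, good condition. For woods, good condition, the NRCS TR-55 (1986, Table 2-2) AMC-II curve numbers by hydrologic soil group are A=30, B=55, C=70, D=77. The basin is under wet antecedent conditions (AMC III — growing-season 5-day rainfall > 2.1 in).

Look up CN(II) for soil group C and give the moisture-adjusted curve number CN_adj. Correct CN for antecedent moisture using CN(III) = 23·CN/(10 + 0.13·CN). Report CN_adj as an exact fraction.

NRCS table: woods, good condition, soil group C → CN(II) = 70
Adjust CN=70 to AMC III: 23·70/(10 + 0.13·70) → 1610 ÷ (191/10) = 16100/191 ≈ 84.293

CN_adj = 16100/191 ≈ 84.293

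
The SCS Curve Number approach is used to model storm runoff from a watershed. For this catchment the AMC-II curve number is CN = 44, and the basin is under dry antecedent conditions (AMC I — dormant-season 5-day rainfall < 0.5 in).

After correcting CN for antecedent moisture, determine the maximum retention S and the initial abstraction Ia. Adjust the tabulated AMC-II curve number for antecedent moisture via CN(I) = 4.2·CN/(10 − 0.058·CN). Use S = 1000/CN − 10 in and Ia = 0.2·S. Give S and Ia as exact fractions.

Dry (AMC I): CN(I) = 4.2·44/(10 − 0.058·44) = (924/5)/(931/125) = 3300/133 ≈ 24.812
Max retention: S = 1000/(3300/133) − 10 = 1000/33 in (≈ 30.303 in)
Ia = 0.2·(1000/33) = 200/33 in ≈ 6.061 in

S = 1000/33 in ≈ 30.303 in; Ia = 200/33 in ≈ 6.061 in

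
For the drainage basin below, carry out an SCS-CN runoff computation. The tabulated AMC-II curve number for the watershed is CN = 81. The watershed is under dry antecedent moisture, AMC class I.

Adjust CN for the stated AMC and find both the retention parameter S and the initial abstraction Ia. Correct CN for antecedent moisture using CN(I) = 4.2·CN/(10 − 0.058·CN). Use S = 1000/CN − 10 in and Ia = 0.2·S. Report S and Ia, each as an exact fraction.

S = 9500/1701 in ≈ 5.585 in; Ia = 1900/1701 in ≈ 1.117 in

CN(I) from CN(II)=81: (4.2·81)/(10 − 0.058·81) = 170100/2651 ≈ 64.164
Retention S: 1000/CN − 10 with CN=64.164 → S = 9500/1701 ≈ 5.585 in
Initial abstraction Ia = S/5 = (9500/1701)/5 = 1900/1701 ≈ 1.117 in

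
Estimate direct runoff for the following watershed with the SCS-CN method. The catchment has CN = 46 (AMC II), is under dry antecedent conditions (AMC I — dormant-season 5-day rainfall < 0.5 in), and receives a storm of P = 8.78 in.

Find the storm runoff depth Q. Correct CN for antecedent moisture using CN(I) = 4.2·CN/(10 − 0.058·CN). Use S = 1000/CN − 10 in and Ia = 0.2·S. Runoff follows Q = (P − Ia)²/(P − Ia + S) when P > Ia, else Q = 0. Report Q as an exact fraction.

CN(I) from CN(II)=46: (4.2·46)/(10 − 0.058·46) = 16100/611 ≈ 26.350
S = 1000/(16100/611) − 10 = 4500/161 in ≈ 27.950 in
Ia = 0.2S: 0.2·27.950 = 5.590 in (exactly 900/161)
P − Ia = 8.780 − 5.590 = 25679/8050 ≈ 3.190 in (> 0, runoff occurs)
Q = (25679/8050)²/((25679/8050) + 4500/161) = (659411041/64802500)/(250679/8050) = 659411041/2017965950 in ≈ 0.327 in

Q = 659411041/2017965950 in ≈ 0.327 in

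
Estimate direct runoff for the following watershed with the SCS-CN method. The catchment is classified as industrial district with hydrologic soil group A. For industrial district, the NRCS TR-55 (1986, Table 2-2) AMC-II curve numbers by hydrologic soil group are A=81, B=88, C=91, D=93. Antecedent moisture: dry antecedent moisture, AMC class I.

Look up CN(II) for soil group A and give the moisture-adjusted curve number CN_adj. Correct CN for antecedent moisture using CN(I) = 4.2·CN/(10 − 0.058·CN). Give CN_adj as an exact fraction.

NRCS table: industrial district, soil group A → CN(II) = 81
CN(I) from CN(II)=81: (4.2·81)/(10 − 0.058·81) = 170100/2651 ≈ 64.164

CN_adj = 170100/2651 ≈ 64.164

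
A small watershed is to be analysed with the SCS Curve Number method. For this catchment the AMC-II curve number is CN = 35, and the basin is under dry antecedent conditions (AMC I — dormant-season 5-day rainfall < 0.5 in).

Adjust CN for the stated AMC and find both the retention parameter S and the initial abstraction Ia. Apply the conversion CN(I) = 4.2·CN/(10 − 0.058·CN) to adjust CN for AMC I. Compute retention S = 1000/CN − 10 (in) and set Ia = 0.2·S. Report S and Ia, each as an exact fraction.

CN(I) from CN(II)=35: (4.2·35)/(10 − 0.058·35) = 14700/797 ≈ 18.444
Retention S: 1000/CN − 10 with CN=18.444 → S = 6500/147 ≈ 44.218 in
Initial abstraction Ia = S/5 = (6500/147)/5 = 1300/147 ≈ 8.844 in

S = 6500/147 in ≈ 44.218 in; Ia = 1300/147 in ≈ 8.844 in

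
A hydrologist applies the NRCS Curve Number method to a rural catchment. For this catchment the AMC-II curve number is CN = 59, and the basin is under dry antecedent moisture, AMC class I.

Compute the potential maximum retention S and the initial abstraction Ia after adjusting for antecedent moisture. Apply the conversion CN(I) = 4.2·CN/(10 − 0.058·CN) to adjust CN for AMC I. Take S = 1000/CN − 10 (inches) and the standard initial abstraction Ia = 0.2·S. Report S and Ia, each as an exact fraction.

CN(I) from CN(II)=59: (4.2·59)/(10 − 0.058·59) = 123900/3289 ≈ 37.671
Max retention: S = 1000/(123900/3289) − 10 = 20500/1239 in (≈ 16.546 in)
Ia = 0.2S: 0.2·16.546 = 3.309 in (exactly 4100/1239)

S = 20500/1239 in ≈ 16.546 in; Ia = 4100/1239 in ≈ 3.309 in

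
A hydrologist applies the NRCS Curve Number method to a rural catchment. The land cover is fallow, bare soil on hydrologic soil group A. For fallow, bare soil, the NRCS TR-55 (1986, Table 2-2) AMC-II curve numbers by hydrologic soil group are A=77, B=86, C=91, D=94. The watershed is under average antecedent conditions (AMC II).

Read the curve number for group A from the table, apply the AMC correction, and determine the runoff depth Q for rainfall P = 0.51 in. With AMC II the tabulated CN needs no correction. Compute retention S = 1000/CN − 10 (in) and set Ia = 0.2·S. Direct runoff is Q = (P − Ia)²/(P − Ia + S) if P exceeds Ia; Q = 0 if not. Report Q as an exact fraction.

Q = 0 in ≈ 0.000 in

NRCS table: fallow, bare soil, soil group A → CN(II) = 77
CN(II) = 77; AMC II needs no correction.
Max retention: S = 1000/77 − 10 = 230/77 in (≈ 2.987 in)
Ia = 0.2S: 0.2·2.987 = 0.597 in (exactly 46/77)
P = 0.510 ≤ Ia = 0.597 in: entire storm abstracted, Q = 0.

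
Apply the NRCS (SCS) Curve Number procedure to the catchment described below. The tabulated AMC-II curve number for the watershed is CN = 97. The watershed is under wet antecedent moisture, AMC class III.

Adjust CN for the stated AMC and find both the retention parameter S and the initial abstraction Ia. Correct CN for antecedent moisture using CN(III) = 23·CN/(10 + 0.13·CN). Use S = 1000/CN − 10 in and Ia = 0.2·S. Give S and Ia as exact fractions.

CN(III) from CN(II)=97: (23·97)/(10 + 0.13·97) = 223100/2261 ≈ 98.673
Max retention: S = 1000/(223100/2261) − 10 = 300/2231 in (≈ 0.134 in)
Ia = 0.2S: 0.2·0.134 = 0.027 in (exactly 60/2231)

S = 300/2231 in ≈ 0.134 in; Ia = 60/2231 in ≈ 0.027 in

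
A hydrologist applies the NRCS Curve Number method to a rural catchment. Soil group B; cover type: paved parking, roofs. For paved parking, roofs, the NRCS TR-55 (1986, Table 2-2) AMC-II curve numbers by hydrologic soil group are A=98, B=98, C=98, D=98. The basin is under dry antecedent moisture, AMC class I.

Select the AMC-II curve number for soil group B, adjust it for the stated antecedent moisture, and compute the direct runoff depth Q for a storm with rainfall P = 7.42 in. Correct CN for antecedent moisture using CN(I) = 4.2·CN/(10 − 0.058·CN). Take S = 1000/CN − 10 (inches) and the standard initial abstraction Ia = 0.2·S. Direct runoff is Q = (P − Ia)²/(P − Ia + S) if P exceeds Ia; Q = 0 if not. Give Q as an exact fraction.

NRCS table: paved parking, roofs, soil group B → CN(II) = 98
Adjust CN=98 to AMC I: 4.2·98/(10 − 0.058·98) → (2058/5) ÷ (1079/250) = 102900/1079 ≈ 95.366
Retention S: 1000/CN − 10 with CN=95.366 → S = 500/1029 ≈ 0.486 in
Initial abstraction Ia = S/5 = (500/1029)/5 = 100/1029 ≈ 0.097 in
Excess rainfall: 7.420 − 0.097 = 7.323 in; P > Ia so Q > 0
Q = (376759/51450)²/((376759/51450) + 500/1029) = (141947344081/2647102500)/(401759/51450) = 141947344081/20670500550 in ≈ 6.867 in

Q = 141947344081/20670500550 in ≈ 6.867 in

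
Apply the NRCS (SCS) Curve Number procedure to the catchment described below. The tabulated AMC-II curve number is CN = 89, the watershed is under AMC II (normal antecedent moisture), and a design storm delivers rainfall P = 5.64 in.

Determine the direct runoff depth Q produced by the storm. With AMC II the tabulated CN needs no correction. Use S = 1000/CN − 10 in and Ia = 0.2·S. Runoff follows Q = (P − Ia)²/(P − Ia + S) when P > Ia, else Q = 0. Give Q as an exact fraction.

CN(II) = 89; AMC II needs no correction.
Retention S: 1000/CN − 10 with CN=89.000 → S = 110/89 ≈ 1.236 in
Ia = 0.2·(110/89) = 22/89 in ≈ 0.247 in
Excess rainfall: 5.640 − 0.247 = 5.393 in; P > Ia so Q > 0
Runoff Q = (P−Ia)²/(P−Ia+S) = (5.393)²/(5.393+1.236) = 143976001/32816525 ≈ 4.387 in

Q = 143976001/32816525 in ≈ 4.387 in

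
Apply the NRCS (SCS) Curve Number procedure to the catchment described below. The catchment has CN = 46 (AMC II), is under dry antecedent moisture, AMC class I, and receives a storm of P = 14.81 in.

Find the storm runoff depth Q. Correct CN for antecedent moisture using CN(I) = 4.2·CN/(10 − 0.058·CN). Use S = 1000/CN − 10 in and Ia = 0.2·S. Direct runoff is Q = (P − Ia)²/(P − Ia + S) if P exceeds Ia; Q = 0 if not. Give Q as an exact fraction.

Adjust CN=46 to AMC I: 4.2·46/(10 − 0.058·46) → (966/5) ÷ (1833/250) = 16100/611 ≈ 26.350
Retention S: 1000/CN − 10 with CN=26.350 → S = 4500/161 ≈ 27.950 in
Ia = 0.2S: 0.2·27.950 = 5.590 in (exactly 900/161)
Excess rainfall: 14.810 − 5.590 = 9.220 in; P > Ia so Q > 0
Q: (148441/16100)² ÷ (598441/16100) = 22034730481/9634900100 in (≈ 2.287 in)

Q = 22034730481/9634900100 in ≈ 2.287 in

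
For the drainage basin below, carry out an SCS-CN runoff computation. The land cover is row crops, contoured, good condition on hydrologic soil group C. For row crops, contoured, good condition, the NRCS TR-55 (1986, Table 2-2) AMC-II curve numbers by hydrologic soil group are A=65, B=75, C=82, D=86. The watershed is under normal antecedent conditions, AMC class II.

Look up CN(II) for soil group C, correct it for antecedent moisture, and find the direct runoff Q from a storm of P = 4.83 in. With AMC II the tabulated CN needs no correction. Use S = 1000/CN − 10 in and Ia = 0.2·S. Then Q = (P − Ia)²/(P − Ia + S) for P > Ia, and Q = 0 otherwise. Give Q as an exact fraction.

NRCS table: row crops, contoured, good condition, soil group C → CN(II) = 82
Average conditions: CN = 82 (no AMC adjustment).
Max retention: S = 1000/82 − 10 = 90/41 in (≈ 2.195 in)
Ia = 0.2S: 0.2·2.195 = 0.439 in (exactly 18/41)
P − Ia = 4.830 − 0.439 = 18003/4100 ≈ 4.391 in (> 0, runoff occurs)
Q = (18003/4100)²/((18003/4100) + 90/41) = (324108009/16810000)/(27003/4100) = 108036003/36904100 in ≈ 2.927 in

Q = 108036003/36904100 in ≈ 2.927 in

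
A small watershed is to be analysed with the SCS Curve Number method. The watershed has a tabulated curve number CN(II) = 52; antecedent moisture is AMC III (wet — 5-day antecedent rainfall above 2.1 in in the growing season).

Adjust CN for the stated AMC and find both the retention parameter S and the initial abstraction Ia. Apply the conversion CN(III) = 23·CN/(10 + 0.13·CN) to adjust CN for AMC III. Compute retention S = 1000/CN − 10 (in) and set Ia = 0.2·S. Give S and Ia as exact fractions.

Adjust CN=52 to AMC III: 23·52/(10 + 0.13·52) → 1196 ÷ (419/25) = 29900/419 ≈ 71.360
S = 1000/(29900/419) − 10 = 1200/299 in ≈ 4.013 in
Ia = 0.2·(1200/299) = 240/299 in ≈ 0.803 in

S = 1200/299 in ≈ 4.013 in; Ia = 240/299 in ≈ 0.803 in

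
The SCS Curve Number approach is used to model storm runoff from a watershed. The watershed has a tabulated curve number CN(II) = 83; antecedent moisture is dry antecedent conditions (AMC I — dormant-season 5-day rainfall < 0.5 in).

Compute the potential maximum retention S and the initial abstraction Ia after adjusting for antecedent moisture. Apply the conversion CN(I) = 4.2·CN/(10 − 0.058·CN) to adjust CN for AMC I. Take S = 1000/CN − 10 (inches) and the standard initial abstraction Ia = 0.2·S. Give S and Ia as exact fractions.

Dry (AMC I): CN(I) = 4.2·83/(10 − 0.058·83) = (1743/5)/(2593/500) = 174300/2593 ≈ 67.219
S = 1000/(174300/2593) − 10 = 8500/1743 in ≈ 4.877 in
Ia = 0.2·(8500/1743) = 1700/1743 in ≈ 0.975 in

S = 8500/1743 in ≈ 4.877 in; Ia = 1700/1743 in ≈ 0.975 in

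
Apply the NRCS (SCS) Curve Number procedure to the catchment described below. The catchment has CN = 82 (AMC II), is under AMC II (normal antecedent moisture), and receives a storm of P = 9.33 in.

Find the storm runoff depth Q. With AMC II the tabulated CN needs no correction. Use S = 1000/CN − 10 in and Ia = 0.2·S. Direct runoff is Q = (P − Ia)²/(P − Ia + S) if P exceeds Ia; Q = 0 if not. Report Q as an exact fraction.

Q = 442940403/62119100 in ≈ 7.131 in

CN(II) = 82; AMC II needs no correction.
S = 1000/82 − 10 = 90/41 in ≈ 2.195 in
Ia = 0.2·(90/41) = 18/41 in ≈ 0.439 in
Excess rainfall: 9.330 − 0.439 = 8.891 in; P > Ia so Q > 0
Runoff Q = (P−Ia)²/(P−Ia+S) = (8.891)²/(8.891+2.195) = 442940403/62119100 ≈ 7.131 in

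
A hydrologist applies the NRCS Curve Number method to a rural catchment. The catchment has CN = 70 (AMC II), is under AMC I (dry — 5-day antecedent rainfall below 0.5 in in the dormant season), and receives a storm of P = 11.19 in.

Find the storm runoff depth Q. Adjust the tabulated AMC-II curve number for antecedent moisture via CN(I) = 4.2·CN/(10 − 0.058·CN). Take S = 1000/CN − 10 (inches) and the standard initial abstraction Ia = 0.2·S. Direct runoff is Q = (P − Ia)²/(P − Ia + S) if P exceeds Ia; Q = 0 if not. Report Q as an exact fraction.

CN(I) from CN(II)=70: (4.2·70)/(10 − 0.058·70) = 4900/99 ≈ 49.495
Max retention: S = 1000/(4900/99) − 10 = 500/49 in (≈ 10.204 in)
Ia = 0.2·(500/49) = 100/49 in ≈ 2.041 in
Since P=11.190 > Ia=2.041: effective rainfall P−Ia = 44831/4900 in
Q: (44831/4900)² ÷ (94831/4900) = 2009818561/464671900 in (≈ 4.325 in)

Q = 2009818561/464671900 in ≈ 4.325 in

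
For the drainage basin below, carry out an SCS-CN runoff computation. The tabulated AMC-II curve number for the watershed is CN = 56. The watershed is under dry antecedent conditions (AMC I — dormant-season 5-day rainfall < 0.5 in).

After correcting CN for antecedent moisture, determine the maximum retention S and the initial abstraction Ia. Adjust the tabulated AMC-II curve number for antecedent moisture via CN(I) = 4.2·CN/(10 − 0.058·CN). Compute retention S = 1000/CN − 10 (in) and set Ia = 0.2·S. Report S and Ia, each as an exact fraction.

Dry (AMC I): CN(I) = 4.2·56/(10 − 0.058·56) = (1176/5)/(844/125) = 7350/211 ≈ 34.834
Retention S: 1000/CN − 10 with CN=34.834 → S = 2750/147 ≈ 18.707 in
Initial abstraction Ia = S/5 = (2750/147)/5 = 550/147 ≈ 3.741 in

S = 2750/147 in ≈ 18.707 in; Ia = 550/147 in ≈ 3.741 in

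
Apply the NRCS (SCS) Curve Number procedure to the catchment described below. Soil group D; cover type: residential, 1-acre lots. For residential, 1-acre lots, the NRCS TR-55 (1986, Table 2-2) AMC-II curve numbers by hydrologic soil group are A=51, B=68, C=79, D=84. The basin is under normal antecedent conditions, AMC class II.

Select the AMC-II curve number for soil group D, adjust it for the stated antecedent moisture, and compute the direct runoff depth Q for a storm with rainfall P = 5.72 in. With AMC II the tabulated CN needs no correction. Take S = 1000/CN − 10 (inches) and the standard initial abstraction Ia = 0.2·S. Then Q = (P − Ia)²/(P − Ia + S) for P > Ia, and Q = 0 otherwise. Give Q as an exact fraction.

NRCS table: residential, 1-acre lots, soil group D → CN(II) = 84
CN(II) = 84; AMC II needs no correction.
Retention S: 1000/CN − 10 with CN=84.000 → S = 40/21 ≈ 1.905 in
Initial abstraction Ia = S/5 = (40/21)/5 = 8/21 ≈ 0.381 in
P − Ia = 5.720 − 0.381 = 2803/525 ≈ 5.339 in (> 0, runoff occurs)
Runoff Q = (P−Ia)²/(P−Ia+S) = (5.339)²/(5.339+1.905) = 7856809/1996575 ≈ 3.935 in

Q = 7856809/1996575 in ≈ 3.935 in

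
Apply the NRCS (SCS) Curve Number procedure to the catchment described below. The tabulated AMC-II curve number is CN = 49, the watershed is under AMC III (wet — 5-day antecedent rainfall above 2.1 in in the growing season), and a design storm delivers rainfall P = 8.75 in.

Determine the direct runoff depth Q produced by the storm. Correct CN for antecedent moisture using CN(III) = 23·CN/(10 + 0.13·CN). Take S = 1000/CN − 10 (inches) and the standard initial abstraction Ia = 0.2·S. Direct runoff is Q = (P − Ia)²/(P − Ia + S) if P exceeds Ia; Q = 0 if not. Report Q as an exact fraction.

CN(III) from CN(II)=49: (23·49)/(10 + 0.13·49) = 112700/1637 ≈ 68.845
S = 1000/(112700/1637) − 10 = 5100/1127 in ≈ 4.525 in
Ia = 0.2S: 0.2·4.525 = 0.905 in (exactly 1020/1127)
P − Ia = 8.750 − 0.905 = 35365/4508 ≈ 7.845 in (> 0, runoff occurs)
Runoff Q = (P−Ia)²/(P−Ia+S) = (7.845)²/(7.845+4.525) = 250136645/50277724 ≈ 4.975 in

Q = 250136645/50277724 in ≈ 4.975 in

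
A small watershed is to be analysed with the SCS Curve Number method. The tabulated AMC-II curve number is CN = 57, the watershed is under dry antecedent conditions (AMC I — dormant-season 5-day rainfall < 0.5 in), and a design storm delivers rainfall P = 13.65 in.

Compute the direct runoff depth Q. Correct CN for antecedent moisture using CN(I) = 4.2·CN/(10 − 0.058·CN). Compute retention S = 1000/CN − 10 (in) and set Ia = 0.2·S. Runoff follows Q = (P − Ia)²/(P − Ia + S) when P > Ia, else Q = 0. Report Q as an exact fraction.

Q = 57975489961/16058497140 in ≈ 3.610 in

Dry (AMC I): CN(I) = 4.2·57/(10 − 0.058·57) = (1197/5)/(3347/500) = 119700/3347 ≈ 35.763
Retention S: 1000/CN − 10 with CN=35.763 → S = 21500/1197 ≈ 17.962 in
Ia = 0.2S: 0.2·17.962 = 3.592 in (exactly 4300/1197)
Excess rainfall: 13.650 − 3.592 = 10.058 in; P > Ia so Q > 0
Q = (240781/23940)²/((240781/23940) + 21500/1197) = (57975489961/573123600)/(670781/23940) = 57975489961/16058497140 in ≈ 3.610 in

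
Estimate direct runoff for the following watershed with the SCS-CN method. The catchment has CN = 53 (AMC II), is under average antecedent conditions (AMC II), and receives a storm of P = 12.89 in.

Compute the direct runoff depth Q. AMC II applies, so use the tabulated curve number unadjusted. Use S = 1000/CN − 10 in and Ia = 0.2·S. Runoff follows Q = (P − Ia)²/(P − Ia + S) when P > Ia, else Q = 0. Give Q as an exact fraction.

CN(II) = 53; AMC II needs no correction.
Retention S: 1000/CN − 10 with CN=53.000 → S = 470/53 ≈ 8.868 in
Ia = 0.2·(470/53) = 94/53 in ≈ 1.774 in
Since P=12.890 > Ia=1.774: effective rainfall P−Ia = 58917/5300 in
Q: (58917/5300)² ÷ (105917/5300) = 3471212889/561360100 in (≈ 6.184 in)

Q = 3471212889/561360100 in ≈ 6.184 in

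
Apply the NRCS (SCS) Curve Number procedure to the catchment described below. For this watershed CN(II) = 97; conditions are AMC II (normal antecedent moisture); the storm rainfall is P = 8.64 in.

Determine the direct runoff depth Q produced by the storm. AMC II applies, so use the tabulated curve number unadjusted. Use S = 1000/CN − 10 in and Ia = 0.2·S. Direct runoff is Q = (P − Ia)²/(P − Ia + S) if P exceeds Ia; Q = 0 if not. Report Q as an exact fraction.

Q = 36060267/4355300 in ≈ 8.280 in

CN(II) = 97; AMC II needs no correction.
Max retention: S = 1000/97 − 10 = 30/97 in (≈ 0.309 in)
Ia = 0.2S: 0.2·0.309 = 0.062 in (exactly 6/97)
Since P=8.640 > Ia=0.062: effective rainfall P−Ia = 20802/2425 in
Q = (20802/2425)²/((20802/2425) + 30/97) = (432723204/5880625)/(21552/2425) = 36060267/4355300 in ≈ 8.280 in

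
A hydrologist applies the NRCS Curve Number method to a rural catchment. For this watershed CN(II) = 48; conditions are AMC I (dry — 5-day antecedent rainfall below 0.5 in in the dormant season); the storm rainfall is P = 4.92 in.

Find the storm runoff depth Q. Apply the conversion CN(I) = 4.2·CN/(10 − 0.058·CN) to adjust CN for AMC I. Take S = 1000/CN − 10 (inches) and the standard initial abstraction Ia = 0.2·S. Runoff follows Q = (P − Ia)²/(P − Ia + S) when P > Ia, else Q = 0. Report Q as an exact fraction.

Dry (AMC I): CN(I) = 4.2·48/(10 − 0.058·48) = (1008/5)/(902/125) = 12600/451 ≈ 27.938
S = 1000/(12600/451) − 10 = 1625/63 in ≈ 25.794 in
Ia = 0.2S: 0.2·25.794 = 5.159 in (exactly 325/63)
P = 4.920 ≤ Ia = 5.159 in: entire storm abstracted, Q = 0.

Q = 0 in ≈ 0.000 in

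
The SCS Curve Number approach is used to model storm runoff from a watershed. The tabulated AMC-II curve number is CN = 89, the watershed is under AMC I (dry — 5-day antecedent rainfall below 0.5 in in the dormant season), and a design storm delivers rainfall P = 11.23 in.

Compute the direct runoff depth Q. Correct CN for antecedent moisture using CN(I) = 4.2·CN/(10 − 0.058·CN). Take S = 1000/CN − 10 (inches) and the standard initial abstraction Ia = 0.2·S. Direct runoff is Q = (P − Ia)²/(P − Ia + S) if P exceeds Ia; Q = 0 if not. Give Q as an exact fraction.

Q = 3955671498769/474517980300 in ≈ 8.336 in

Dry (AMC I): CN(I) = 4.2·89/(10 − 0.058·89) = (1869/5)/(2419/500) = 186900/2419 ≈ 77.263
S = 1000/(186900/2419) − 10 = 5500/1869 in ≈ 2.943 in
Ia = 0.2S: 0.2·2.943 = 0.589 in (exactly 1100/1869)
Excess rainfall: 11.230 − 0.589 = 10.641 in; P > Ia so Q > 0
Q = (1988887/186900)²/((1988887/186900) + 5500/1869) = (3955671498769/34931610000)/(2538887/186900) = 3955671498769/474517980300 in ≈ 8.336 in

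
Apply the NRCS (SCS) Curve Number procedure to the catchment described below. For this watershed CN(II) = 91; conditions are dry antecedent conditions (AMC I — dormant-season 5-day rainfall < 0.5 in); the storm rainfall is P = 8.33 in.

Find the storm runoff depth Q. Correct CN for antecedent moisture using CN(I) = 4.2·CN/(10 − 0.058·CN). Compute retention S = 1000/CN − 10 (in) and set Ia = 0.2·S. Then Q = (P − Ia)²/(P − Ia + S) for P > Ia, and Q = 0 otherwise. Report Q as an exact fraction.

CN(I) from CN(II)=91: (4.2·91)/(10 − 0.058·91) = 63700/787 ≈ 80.940
S = 1000/(63700/787) − 10 = 1500/637 in ≈ 2.355 in
Ia = 0.2S: 0.2·2.355 = 0.471 in (exactly 300/637)
Since P=8.330 > Ia=0.471: effective rainfall P−Ia = 500621/63700 in
Runoff Q = (P−Ia)²/(P−Ia+S) = (7.859)²/(7.859+2.355) = 250621385641/41444557700 ≈ 6.047 in

Q = 250621385641/41444557700 in ≈ 6.047 in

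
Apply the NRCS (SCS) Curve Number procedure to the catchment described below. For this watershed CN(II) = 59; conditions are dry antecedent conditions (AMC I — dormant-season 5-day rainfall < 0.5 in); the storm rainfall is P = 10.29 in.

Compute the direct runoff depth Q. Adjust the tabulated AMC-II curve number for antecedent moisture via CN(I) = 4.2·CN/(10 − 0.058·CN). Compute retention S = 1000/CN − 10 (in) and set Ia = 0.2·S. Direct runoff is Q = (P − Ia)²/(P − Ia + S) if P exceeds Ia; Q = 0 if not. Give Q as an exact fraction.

CN(I) from CN(II)=59: (4.2·59)/(10 − 0.058·59) = 123900/3289 ≈ 37.671
Max retention: S = 1000/(123900/3289) − 10 = 20500/1239 in (≈ 16.546 in)
Ia = 0.2S: 0.2·16.546 = 3.309 in (exactly 4100/1239)
Excess rainfall: 10.290 − 3.309 = 6.981 in; P > Ia so Q > 0
Runoff Q = (P−Ia)²/(P−Ia+S) = (6.981)²/(6.981+16.546) = 748105634761/361159950900 ≈ 2.071 in

Q = 748105634761/361159950900 in ≈ 2.071 in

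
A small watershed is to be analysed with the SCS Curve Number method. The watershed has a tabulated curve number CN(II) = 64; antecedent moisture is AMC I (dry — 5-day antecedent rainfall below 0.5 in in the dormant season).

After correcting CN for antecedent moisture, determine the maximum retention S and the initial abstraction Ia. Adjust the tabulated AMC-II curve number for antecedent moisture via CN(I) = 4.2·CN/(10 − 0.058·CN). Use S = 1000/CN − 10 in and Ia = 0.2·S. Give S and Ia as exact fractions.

S = 375/28 in ≈ 13.393 in; Ia = 75/28 in ≈ 2.679 in

Dry (AMC I): CN(I) = 4.2·64/(10 − 0.058·64) = (1344/5)/(786/125) = 5600/131 ≈ 42.748
Retention S: 1000/CN − 10 with CN=42.748 → S = 375/28 ≈ 13.393 in
Initial abstraction Ia = S/5 = (375/28)/5 = 75/28 ≈ 2.679 in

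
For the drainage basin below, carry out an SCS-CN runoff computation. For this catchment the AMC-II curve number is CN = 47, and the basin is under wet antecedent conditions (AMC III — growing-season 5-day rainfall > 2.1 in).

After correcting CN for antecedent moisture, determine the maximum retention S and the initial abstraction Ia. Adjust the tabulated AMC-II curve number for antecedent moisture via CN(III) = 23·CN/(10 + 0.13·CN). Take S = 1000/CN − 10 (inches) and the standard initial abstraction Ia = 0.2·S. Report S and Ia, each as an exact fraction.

S = 5300/1081 in ≈ 4.903 in; Ia = 1060/1081 in ≈ 0.981 in

Wet (AMC III): CN(III) = 23·47/(10 + 0.13·47) = 1081/(1611/100) = 108100/1611 ≈ 67.101
Retention S: 1000/CN − 10 with CN=67.101 → S = 5300/1081 ≈ 4.903 in
Ia = 0.2S: 0.2·4.903 = 0.981 in (exactly 1060/1081)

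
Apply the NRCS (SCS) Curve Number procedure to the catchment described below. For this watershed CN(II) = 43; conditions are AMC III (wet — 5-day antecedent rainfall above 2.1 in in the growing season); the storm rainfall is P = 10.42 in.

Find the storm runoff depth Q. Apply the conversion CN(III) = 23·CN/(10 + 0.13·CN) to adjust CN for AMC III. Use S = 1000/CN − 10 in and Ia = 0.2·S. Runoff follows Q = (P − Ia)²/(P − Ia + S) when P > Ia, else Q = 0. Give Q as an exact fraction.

Wet (AMC III): CN(III) = 23·43/(10 + 0.13·43) = 989/(1559/100) = 98900/1559 ≈ 63.438
Max retention: S = 1000/(98900/1559) − 10 = 5700/989 in (≈ 5.763 in)
Ia = 0.2S: 0.2·5.763 = 1.153 in (exactly 1140/989)
Since P=10.420 > Ia=1.153: effective rainfall P−Ia = 458269/49450 in
Q = (458269/49450)²/((458269/49450) + 5700/989) = (210010476361/2445302500)/(743269/49450) = 210010476361/36754652050 in ≈ 5.714 in

Q = 210010476361/36754652050 in ≈ 5.714 in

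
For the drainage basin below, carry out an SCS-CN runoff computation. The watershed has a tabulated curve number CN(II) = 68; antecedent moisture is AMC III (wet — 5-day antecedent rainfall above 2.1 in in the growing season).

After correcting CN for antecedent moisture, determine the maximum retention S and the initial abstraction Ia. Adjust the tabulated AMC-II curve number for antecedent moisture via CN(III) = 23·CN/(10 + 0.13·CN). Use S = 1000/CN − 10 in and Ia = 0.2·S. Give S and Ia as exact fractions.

S = 800/391 in ≈ 2.046 in; Ia = 160/391 in ≈ 0.409 in

Wet (AMC III): CN(III) = 23·68/(10 + 0.13·68) = 1564/(471/25) = 39100/471 ≈ 83.015
Max retention: S = 1000/(39100/471) − 10 = 800/391 in (≈ 2.046 in)
Ia = 0.2·(800/391) = 160/391 in ≈ 0.409 in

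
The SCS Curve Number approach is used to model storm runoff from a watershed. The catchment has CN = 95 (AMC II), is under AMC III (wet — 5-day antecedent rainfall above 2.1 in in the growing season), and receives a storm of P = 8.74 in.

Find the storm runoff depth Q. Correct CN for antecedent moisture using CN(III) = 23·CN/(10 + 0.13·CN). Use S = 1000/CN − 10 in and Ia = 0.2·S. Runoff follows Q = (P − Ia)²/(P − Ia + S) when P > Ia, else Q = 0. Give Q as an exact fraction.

Wet (AMC III): CN(III) = 23·95/(10 + 0.13·95) = 2185/(447/20) = 43700/447 ≈ 97.763
Max retention: S = 1000/(43700/447) − 10 = 100/437 in (≈ 0.229 in)
Ia = 0.2S: 0.2·0.229 = 0.046 in (exactly 20/437)
Excess rainfall: 8.740 − 0.046 = 8.694 in; P > Ia so Q > 0
Q: (189969/21850)² ÷ (194969/21850) = 36088220961/4260072650 in (≈ 8.471 in)

Q = 36088220961/4260072650 in ≈ 8.471 in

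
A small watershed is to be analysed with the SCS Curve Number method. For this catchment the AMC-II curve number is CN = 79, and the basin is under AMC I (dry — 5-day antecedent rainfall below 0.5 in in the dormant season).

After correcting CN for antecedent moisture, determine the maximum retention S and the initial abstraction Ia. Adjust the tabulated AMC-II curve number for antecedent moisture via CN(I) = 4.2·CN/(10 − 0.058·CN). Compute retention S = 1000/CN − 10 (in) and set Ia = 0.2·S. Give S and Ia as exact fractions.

Dry (AMC I): CN(I) = 4.2·79/(10 − 0.058·79) = (1659/5)/(2709/500) = 7900/129 ≈ 61.240
S = 1000/(7900/129) − 10 = 500/79 in ≈ 6.329 in
Ia = 0.2S: 0.2·6.329 = 1.266 in (exactly 100/79)

S = 500/79 in ≈ 6.329 in; Ia = 100/79 in ≈ 1.266 in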